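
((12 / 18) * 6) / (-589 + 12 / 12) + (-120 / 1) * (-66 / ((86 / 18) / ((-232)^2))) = 563976483797 / 6321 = 89222667.90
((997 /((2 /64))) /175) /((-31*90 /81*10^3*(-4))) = 8973 /6781250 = 0.00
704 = 704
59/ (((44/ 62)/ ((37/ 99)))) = 67673/ 2178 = 31.07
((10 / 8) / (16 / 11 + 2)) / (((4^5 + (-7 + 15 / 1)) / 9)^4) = 4455 / 2128518152192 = 0.00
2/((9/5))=10/9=1.11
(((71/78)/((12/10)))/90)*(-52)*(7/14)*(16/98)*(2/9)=-0.01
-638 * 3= -1914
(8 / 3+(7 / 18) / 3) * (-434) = -32767 / 27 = -1213.59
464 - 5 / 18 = 8347 / 18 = 463.72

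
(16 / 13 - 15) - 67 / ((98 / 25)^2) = -2263491 / 124852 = -18.13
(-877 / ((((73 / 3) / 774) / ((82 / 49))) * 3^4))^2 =38249326636816 / 115154361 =332157.00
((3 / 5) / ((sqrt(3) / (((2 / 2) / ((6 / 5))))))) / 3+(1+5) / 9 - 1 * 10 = -28 / 3+sqrt(3) / 18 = -9.24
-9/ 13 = -0.69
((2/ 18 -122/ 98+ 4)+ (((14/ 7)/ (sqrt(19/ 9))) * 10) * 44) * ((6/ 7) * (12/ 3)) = 10112/ 1029+ 63360 * sqrt(19)/ 133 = 2086.37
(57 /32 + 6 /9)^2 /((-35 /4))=-11045 /16128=-0.68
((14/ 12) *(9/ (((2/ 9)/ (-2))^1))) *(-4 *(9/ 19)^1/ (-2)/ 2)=-1701/ 38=-44.76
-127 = -127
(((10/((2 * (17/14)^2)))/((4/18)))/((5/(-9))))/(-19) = 7938/5491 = 1.45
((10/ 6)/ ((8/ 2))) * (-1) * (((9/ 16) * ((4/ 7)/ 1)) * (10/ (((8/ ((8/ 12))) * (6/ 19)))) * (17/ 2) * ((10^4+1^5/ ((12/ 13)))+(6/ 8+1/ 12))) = -969185725/ 32256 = -30046.68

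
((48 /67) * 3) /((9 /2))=32 /67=0.48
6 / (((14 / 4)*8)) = 3 / 14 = 0.21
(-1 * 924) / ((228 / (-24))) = 1848 / 19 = 97.26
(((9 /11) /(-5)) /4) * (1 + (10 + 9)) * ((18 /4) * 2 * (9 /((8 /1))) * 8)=-729 /11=-66.27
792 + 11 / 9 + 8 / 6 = 7151 / 9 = 794.56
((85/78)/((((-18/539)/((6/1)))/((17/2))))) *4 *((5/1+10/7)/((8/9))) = -5006925/104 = -48143.51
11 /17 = 0.65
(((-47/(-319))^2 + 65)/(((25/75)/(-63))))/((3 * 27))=-15438906/101761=-151.72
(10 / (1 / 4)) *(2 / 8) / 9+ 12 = 118 / 9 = 13.11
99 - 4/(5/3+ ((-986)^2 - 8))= 288740319/2916569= 99.00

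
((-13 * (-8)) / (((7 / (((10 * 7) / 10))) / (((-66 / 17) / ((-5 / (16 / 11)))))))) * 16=1879.34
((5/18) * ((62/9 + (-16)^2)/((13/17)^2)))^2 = 102313225/6561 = 15594.15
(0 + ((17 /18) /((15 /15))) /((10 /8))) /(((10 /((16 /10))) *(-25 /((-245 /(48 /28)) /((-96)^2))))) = 0.00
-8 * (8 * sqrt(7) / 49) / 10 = -32 * sqrt(7) / 245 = -0.35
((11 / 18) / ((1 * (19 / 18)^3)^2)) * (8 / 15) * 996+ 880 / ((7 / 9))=2249456218416 / 1646605835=1366.12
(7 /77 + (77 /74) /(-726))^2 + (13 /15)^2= 452689121 /596336400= 0.76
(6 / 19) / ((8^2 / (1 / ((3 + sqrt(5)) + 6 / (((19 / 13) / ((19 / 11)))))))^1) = 3663 / 7123328-363 * sqrt(5) / 7123328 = 0.00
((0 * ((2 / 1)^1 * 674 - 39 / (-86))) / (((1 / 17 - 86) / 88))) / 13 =0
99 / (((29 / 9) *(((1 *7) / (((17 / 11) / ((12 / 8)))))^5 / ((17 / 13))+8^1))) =688210367328 / 248150400719183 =0.00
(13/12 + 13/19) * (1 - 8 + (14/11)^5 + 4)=22032413/36719628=0.60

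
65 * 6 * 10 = 3900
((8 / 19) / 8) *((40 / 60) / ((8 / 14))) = 7 / 114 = 0.06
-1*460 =-460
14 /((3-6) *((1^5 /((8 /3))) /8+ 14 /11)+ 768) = 9856 /537885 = 0.02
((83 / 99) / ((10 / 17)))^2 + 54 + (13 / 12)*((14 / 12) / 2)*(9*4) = 19303399 / 245025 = 78.78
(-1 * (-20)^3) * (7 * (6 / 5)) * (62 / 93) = 44800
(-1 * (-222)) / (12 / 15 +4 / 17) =9435 / 44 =214.43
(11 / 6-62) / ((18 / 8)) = -722 / 27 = -26.74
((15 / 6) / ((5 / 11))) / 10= 11 / 20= 0.55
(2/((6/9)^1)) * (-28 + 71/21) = -517/7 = -73.86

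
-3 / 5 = -0.60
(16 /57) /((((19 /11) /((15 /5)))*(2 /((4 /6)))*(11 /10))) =160 /1083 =0.15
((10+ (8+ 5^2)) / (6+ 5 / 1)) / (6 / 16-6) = -0.69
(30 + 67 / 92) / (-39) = -2827 / 3588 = -0.79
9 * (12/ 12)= 9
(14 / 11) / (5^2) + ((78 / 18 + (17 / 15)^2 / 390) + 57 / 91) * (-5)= -33464957 / 1351350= -24.76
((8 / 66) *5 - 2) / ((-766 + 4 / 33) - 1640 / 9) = 69 / 46931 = 0.00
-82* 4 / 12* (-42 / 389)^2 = -48216 / 151321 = -0.32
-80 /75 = -16 /15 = -1.07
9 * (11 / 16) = 6.19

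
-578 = -578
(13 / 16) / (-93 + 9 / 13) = -169 / 19200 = -0.01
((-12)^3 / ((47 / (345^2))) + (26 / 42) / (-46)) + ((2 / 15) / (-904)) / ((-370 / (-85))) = -16613809227604459 / 3796515240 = -4376068.10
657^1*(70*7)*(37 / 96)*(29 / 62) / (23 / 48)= 121118.83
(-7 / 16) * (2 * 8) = -7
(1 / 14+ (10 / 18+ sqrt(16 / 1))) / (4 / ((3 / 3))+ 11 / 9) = 583 / 658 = 0.89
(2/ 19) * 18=1.89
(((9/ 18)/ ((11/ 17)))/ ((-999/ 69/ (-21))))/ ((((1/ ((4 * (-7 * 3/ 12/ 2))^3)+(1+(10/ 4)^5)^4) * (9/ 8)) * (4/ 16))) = 15750299385856/ 374412742584765804315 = 0.00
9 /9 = 1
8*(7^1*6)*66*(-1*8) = -177408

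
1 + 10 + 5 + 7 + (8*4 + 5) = 60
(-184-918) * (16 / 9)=-17632 / 9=-1959.11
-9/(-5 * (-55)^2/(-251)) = -2259/15125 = -0.15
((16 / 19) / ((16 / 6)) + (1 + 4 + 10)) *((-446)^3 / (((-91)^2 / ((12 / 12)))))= -25816511976 / 157339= -164082.09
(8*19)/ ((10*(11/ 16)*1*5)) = 1216/ 275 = 4.42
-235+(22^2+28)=277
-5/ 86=-0.06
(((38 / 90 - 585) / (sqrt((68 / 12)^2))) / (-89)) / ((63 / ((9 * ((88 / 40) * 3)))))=41338 / 37825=1.09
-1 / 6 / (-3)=1 / 18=0.06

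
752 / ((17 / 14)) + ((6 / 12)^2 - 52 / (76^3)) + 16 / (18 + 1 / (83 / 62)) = 450245443083 / 725737072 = 620.40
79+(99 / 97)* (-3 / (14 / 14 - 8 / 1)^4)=18398566 / 232897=79.00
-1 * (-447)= 447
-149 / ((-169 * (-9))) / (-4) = 0.02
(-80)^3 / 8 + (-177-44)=-64221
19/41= 0.46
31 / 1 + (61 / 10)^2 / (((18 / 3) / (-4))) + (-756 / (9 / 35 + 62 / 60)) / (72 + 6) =-696133 / 528450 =-1.32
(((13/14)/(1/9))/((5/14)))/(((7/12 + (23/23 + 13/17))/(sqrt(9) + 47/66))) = 194922/5269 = 36.99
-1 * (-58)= 58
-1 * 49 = -49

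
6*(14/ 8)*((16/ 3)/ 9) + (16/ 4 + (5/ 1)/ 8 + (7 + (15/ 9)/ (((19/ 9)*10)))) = 24523/ 1368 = 17.93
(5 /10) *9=4.50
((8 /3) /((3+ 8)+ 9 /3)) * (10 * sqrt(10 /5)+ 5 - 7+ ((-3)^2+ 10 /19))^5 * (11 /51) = 259523227169492 /2651902029+ 9709843442200 * sqrt(2) /139573791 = 196246.80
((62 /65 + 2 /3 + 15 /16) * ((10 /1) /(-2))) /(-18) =7981 /11232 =0.71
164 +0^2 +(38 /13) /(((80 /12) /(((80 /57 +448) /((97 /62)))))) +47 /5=1887383 /6305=299.35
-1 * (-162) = 162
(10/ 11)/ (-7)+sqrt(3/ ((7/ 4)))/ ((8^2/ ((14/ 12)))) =-10/ 77+sqrt(21)/ 192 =-0.11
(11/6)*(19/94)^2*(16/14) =3971/46389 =0.09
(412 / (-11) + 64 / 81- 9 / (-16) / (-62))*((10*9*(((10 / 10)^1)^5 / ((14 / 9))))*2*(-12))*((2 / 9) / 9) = 162073375 / 128898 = 1257.38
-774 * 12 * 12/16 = -6966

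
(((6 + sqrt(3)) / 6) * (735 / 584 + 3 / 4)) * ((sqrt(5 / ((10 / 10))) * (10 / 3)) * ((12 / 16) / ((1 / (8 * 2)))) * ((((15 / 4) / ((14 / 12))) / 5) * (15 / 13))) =263925 * sqrt(5) * (sqrt(3) + 6) / 26572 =171.73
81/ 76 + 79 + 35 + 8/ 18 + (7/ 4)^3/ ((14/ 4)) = 640451/ 5472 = 117.04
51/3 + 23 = 40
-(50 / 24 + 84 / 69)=-911 / 276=-3.30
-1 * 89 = -89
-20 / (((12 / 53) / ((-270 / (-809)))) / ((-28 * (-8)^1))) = -5342400 / 809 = -6603.71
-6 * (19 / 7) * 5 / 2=-285 / 7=-40.71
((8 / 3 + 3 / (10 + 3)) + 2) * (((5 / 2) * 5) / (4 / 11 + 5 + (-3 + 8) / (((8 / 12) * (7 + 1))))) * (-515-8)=-219764600 / 43251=-5081.14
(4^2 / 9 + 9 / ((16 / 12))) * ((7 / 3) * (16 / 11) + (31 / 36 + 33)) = 317.70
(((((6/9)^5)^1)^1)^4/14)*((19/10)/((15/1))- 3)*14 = -225968128/261508830075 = -0.00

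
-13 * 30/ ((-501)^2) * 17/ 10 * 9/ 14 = -663/ 390446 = -0.00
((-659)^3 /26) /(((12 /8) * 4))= -286191179 /156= -1834558.84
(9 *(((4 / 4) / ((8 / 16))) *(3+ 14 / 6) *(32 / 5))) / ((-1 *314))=-1536 / 785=-1.96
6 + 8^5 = 32774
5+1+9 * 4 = 42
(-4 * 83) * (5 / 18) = -830 / 9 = -92.22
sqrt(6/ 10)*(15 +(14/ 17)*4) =311*sqrt(15)/ 85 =14.17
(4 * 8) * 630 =20160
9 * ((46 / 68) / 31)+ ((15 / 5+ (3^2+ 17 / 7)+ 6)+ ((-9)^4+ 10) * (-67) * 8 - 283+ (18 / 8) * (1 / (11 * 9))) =-571728625673 / 162316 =-3522318.35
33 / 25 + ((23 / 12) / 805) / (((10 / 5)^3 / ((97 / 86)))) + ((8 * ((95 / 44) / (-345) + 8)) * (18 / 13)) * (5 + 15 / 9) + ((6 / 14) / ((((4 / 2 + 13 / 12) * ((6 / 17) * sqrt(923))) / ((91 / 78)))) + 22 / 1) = 17 * sqrt(923) / 34151 + 2915925099869 / 4751947200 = 613.64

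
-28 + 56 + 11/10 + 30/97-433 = -391483/970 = -403.59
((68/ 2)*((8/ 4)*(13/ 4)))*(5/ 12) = 1105/ 12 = 92.08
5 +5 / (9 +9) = 5.28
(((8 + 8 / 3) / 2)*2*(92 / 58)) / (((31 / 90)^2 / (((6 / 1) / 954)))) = 1324800 / 1477057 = 0.90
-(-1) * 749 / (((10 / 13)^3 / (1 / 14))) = 235079 / 2000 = 117.54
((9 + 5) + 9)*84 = 1932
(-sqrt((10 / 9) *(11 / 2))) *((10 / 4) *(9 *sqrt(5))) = -75 *sqrt(11) / 2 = -124.37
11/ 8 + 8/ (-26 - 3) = 255/ 232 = 1.10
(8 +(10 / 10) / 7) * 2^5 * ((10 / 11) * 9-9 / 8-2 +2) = 141588 / 77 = 1838.81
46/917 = 0.05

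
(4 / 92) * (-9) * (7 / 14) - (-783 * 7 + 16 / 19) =4789487 / 874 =5479.96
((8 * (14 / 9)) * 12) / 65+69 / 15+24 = 1205 / 39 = 30.90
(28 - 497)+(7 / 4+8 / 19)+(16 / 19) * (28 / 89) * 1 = -3155839 / 6764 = -466.56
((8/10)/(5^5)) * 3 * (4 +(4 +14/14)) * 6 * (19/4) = 3078/15625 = 0.20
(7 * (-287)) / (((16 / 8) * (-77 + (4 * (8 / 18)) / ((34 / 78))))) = 102459 / 7438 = 13.78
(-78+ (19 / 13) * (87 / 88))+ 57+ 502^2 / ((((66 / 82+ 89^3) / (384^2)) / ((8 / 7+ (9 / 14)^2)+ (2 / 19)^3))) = 456007870602297048615 / 5556576324923624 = 82066.34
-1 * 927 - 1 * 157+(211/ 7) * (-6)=-8854/ 7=-1264.86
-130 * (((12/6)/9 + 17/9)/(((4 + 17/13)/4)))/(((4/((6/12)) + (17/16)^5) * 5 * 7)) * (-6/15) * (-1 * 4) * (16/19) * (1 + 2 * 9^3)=-264753595285504/213186986775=-1241.88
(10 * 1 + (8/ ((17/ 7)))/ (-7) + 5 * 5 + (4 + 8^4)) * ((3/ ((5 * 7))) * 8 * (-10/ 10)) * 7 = -1686888/ 85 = -19845.74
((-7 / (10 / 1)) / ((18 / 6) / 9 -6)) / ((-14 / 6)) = -9 / 170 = -0.05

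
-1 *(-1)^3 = 1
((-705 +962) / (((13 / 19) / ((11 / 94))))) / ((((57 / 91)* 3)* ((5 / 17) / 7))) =556.71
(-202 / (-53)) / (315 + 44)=202 / 19027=0.01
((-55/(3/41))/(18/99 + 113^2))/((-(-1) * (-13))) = 24805/5477979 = 0.00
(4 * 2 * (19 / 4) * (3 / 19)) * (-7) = -42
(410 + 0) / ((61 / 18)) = 7380 / 61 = 120.98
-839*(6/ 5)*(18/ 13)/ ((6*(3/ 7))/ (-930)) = 6554268/ 13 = 504174.46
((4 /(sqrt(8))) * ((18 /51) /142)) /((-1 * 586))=-0.00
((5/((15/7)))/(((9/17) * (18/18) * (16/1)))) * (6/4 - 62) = -14399/864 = -16.67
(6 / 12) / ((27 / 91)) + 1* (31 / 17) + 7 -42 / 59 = 530617 / 54162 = 9.80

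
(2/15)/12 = 0.01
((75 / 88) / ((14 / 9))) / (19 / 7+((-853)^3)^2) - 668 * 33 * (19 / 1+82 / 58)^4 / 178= -642468927812906688574812902698482789 / 29873554014211044206975927648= -21506277.01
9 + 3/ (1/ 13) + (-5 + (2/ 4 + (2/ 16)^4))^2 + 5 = 73.25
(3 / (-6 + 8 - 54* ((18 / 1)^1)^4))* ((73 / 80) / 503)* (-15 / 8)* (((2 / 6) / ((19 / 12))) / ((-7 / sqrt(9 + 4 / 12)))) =-219* sqrt(21) / 6067687921568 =-0.00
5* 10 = 50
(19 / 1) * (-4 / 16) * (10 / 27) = -95 / 54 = -1.76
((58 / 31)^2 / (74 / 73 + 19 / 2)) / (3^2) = 491144 / 13276215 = 0.04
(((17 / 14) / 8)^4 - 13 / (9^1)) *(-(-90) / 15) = -8.66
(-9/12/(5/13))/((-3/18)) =117/10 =11.70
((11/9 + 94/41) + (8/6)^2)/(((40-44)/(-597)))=129549/164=789.93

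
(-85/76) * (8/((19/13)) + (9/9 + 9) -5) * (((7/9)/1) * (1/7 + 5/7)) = -16915/2166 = -7.81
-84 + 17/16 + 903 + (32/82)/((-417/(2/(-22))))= 2467627363/3009072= 820.06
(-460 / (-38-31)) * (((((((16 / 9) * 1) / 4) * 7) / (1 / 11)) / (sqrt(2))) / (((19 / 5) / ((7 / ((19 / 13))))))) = 1401400 * sqrt(2) / 9747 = 203.33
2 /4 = 1 /2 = 0.50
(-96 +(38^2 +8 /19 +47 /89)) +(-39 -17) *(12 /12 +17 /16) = 1233.45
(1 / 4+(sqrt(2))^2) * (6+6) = 27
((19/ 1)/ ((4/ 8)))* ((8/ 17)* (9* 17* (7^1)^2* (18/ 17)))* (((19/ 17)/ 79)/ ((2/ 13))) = 13053.49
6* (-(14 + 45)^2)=-20886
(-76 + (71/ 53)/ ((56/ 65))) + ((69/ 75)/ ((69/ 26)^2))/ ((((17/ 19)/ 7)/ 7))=-17570411567/ 261109800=-67.29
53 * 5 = 265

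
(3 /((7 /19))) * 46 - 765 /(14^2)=72651 /196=370.67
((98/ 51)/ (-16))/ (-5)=0.02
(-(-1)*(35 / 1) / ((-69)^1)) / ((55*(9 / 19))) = -133 / 6831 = -0.02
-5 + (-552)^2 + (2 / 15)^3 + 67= 1028585258 / 3375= 304766.00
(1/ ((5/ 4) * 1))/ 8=1/ 10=0.10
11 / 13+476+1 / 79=489734 / 1027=476.86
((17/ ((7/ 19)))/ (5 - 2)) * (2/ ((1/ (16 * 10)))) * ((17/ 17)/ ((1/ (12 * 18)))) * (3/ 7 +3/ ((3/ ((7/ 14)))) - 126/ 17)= -337731840/ 49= -6892486.53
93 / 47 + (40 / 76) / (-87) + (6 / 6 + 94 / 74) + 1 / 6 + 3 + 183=190.41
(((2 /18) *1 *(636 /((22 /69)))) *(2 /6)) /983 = 2438 /32439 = 0.08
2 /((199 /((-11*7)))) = -154 /199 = -0.77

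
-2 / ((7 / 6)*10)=-6 / 35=-0.17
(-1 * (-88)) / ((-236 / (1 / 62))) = -11 / 1829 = -0.01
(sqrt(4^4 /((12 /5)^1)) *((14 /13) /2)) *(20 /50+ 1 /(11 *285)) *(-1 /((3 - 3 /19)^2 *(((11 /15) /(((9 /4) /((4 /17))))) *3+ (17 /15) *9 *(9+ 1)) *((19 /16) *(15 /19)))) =-9080176 *sqrt(15) /12229111323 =-0.00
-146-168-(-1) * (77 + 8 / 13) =-3073 / 13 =-236.38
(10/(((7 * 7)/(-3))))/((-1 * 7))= 30/343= 0.09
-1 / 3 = -0.33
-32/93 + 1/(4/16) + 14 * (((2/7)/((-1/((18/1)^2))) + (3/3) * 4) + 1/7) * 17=-1956938/93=-21042.34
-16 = -16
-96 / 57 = -32 / 19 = -1.68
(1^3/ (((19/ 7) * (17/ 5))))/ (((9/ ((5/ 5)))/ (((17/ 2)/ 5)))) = 7/ 342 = 0.02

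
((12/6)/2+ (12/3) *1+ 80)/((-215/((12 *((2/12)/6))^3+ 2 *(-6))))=5491/1161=4.73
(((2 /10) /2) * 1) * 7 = 7 /10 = 0.70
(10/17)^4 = 0.12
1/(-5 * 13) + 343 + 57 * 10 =59344/65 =912.98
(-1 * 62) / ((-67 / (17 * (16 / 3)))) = 16864 / 201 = 83.90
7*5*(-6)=-210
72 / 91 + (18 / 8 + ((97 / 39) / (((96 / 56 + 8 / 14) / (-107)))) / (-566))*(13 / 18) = 114135575 / 44501184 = 2.56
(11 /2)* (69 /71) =759 /142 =5.35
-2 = -2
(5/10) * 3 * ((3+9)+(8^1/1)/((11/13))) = 354/11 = 32.18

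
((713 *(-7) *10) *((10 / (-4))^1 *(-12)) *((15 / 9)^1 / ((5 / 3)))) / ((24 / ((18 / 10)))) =-224595 / 2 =-112297.50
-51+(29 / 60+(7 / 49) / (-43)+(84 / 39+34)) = -3372883 / 234780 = -14.37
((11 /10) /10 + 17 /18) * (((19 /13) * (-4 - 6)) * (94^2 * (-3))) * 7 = 42894362 /15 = 2859624.13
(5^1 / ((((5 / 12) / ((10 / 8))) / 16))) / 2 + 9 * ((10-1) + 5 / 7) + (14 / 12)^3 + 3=320569 / 1512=212.02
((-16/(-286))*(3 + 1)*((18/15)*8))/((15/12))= 6144/3575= 1.72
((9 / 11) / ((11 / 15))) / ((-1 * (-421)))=135 / 50941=0.00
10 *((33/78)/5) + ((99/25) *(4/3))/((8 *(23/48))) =2.22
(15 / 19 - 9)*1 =-156 / 19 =-8.21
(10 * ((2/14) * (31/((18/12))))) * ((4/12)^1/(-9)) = -620/567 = -1.09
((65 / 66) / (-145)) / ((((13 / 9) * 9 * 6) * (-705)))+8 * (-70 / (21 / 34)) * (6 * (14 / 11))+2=-56039090759 / 8096220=-6921.64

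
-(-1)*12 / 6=2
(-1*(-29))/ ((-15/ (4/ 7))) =-1.10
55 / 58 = 0.95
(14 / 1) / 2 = 7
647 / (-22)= -647 / 22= -29.41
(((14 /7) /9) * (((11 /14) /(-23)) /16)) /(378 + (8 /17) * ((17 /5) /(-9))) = -55 /43797152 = -0.00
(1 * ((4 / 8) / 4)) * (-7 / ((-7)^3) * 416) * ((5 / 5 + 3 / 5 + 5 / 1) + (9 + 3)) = 4836 / 245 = 19.74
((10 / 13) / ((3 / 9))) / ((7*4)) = 15 / 182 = 0.08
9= 9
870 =870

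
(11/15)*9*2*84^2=465696/5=93139.20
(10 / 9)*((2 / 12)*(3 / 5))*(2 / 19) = 2 / 171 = 0.01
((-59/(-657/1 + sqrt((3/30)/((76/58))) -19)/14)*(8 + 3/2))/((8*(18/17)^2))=323969*sqrt(2755)/6301442081088 + 5201322295/787680260136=0.01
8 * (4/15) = 32/15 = 2.13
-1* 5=-5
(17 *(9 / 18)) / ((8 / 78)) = 663 / 8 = 82.88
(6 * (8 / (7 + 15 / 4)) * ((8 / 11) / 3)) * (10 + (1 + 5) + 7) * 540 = 13444.06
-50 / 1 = -50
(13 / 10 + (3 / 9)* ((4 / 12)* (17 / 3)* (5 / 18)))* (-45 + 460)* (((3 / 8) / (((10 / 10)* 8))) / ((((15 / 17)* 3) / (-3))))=-39508 / 1215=-32.52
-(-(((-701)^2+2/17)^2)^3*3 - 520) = 1019604215666935449958614382451109403345123/24137569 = 42241379637979924571468420000000000.00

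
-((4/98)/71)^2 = -4/12103441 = -0.00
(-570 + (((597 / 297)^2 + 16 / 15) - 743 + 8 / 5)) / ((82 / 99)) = -6401488 / 4059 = -1577.11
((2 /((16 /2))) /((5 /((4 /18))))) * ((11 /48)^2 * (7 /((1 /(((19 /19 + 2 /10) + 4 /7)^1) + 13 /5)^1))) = 0.00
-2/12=-1/6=-0.17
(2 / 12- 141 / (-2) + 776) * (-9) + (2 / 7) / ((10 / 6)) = -266694 / 35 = -7619.83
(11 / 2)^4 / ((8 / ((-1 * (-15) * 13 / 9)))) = 951665 / 384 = 2478.29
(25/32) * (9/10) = 45/64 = 0.70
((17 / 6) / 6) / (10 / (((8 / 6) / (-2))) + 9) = -17 / 216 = -0.08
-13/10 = -1.30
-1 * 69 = -69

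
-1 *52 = -52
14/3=4.67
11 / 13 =0.85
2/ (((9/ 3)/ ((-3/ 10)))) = -1/ 5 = -0.20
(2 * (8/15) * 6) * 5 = 32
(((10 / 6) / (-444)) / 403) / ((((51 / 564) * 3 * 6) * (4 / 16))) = -470 / 20532447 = -0.00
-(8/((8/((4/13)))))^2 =-16/169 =-0.09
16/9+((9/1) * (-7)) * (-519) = 294289/9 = 32698.78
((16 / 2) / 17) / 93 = 8 / 1581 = 0.01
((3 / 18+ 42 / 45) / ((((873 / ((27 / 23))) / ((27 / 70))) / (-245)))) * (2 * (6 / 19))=-0.09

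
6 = 6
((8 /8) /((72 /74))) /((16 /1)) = 37 /576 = 0.06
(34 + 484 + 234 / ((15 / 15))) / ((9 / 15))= 3760 / 3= 1253.33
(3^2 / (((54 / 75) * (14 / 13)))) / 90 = 65 / 504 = 0.13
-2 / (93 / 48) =-1.03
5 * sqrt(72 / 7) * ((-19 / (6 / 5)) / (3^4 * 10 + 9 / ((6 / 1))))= -950 * sqrt(14) / 11361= -0.31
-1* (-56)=56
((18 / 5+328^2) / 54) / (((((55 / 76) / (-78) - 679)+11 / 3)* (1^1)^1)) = -531482744 / 180154395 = -2.95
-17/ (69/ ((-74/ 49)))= 0.37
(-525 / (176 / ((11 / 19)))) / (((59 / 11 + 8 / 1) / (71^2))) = -1386275 / 2128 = -651.45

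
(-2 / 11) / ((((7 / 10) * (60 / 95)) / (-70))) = 950 / 33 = 28.79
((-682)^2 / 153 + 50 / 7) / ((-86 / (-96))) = 3401.49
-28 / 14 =-2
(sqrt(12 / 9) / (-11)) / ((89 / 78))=-52 * sqrt(3) / 979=-0.09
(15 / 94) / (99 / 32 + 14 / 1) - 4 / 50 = -45418 / 642725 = -0.07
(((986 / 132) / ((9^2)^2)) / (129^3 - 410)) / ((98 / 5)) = 2465 / 91080671804892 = 0.00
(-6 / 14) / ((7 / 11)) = -33 / 49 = -0.67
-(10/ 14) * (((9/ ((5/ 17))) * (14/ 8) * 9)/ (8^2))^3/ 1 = -127937512017/ 419430400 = -305.03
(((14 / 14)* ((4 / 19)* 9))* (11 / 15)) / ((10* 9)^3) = 11 / 5771250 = 0.00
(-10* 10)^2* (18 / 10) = 18000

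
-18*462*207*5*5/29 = -43035300/29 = -1483975.86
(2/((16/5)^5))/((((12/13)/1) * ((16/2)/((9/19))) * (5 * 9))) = 8125/956301312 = 0.00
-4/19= -0.21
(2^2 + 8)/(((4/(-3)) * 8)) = -9/8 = -1.12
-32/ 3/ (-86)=16/ 129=0.12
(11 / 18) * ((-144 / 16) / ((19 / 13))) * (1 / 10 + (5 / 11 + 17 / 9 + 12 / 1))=-185887 / 3420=-54.35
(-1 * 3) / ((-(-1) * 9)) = -1 / 3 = -0.33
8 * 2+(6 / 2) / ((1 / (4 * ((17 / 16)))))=115 / 4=28.75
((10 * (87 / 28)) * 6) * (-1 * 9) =-11745 / 7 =-1677.86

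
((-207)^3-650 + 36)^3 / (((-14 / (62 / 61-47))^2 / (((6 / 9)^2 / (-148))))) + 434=610163913196195670716029253 / 26984692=22611483325294047110.71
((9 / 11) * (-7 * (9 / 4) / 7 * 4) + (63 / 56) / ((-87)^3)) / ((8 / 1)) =-47412227 / 51509568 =-0.92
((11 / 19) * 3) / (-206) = -33 / 3914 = -0.01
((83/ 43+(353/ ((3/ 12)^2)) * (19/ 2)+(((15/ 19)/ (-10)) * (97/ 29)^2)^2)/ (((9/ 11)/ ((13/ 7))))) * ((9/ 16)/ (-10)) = -336979831285965153/ 49186470874240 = -6851.07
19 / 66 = 0.29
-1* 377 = -377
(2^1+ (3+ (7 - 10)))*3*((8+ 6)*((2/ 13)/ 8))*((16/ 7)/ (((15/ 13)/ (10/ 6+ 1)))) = 128/ 15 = 8.53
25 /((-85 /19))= -95 /17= -5.59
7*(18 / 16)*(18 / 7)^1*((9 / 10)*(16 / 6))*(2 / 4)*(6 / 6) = 243 / 10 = 24.30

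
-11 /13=-0.85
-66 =-66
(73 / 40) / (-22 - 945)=-73 / 38680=-0.00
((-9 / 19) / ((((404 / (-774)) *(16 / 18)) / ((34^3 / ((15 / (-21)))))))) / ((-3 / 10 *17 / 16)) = 338213232 / 1919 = 176244.52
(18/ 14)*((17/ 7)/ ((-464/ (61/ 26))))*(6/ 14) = -0.01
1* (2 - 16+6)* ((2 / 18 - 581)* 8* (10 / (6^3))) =1721.15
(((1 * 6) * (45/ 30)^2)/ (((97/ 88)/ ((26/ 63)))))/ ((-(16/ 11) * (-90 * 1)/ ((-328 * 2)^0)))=1573/ 40740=0.04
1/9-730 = -6569/9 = -729.89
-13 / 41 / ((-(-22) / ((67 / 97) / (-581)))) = 871 / 50834014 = 0.00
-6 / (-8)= 3 / 4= 0.75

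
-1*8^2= -64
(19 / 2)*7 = 133 / 2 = 66.50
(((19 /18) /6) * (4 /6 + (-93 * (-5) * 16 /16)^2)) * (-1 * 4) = -12324863 /81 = -152158.80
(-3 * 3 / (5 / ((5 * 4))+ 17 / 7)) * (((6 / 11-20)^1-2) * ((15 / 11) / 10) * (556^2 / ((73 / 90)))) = 165464425728 / 44165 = 3746505.73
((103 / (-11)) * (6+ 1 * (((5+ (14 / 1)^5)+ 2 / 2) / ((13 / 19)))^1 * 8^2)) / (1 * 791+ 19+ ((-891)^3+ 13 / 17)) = 572578188929 / 859780473266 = 0.67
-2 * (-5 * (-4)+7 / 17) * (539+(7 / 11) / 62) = -127558935 / 5797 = -22004.30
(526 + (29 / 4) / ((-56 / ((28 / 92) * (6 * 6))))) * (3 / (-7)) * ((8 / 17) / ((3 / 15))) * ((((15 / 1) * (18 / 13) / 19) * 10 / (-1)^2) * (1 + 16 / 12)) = -1303060500 / 96577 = -13492.45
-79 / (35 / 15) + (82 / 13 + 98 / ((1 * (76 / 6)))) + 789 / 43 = -108827 / 74347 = -1.46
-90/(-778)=45/389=0.12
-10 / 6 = -5 / 3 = -1.67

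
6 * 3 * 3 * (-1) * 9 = -486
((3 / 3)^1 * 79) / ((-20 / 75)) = -296.25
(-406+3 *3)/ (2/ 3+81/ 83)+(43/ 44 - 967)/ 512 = -2244344929/ 9213952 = -243.58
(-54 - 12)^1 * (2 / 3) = -44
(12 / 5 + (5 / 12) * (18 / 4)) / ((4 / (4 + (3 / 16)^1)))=11457 / 2560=4.48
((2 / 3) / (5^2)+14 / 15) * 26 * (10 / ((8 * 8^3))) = 0.06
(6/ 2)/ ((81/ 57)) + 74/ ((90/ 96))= 3647/ 45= 81.04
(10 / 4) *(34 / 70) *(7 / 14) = 17 / 28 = 0.61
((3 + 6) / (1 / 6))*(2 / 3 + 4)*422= 106344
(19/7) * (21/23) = 57/23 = 2.48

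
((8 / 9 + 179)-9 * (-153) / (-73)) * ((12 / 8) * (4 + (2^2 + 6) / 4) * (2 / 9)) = 687661 / 1971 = 348.89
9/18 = 1/2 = 0.50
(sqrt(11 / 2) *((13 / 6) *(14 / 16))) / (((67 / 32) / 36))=1092 *sqrt(22) / 67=76.45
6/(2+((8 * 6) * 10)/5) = 3/49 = 0.06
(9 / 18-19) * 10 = -185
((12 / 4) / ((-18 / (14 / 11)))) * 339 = -791 / 11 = -71.91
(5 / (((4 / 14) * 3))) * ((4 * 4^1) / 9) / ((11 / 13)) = 3640 / 297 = 12.26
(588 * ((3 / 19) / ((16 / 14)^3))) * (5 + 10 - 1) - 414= 555417 / 1216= 456.76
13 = 13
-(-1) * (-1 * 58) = -58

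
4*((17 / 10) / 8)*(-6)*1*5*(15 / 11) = -34.77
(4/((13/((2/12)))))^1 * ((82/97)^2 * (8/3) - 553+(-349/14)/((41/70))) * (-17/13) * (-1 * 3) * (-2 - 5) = 163515856532/195584883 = 836.04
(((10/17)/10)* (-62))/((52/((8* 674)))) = -83576/221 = -378.17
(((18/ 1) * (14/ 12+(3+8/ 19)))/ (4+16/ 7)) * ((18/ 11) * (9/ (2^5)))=889623/ 147136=6.05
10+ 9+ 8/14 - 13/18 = 2375/126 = 18.85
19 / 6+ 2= 31 / 6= 5.17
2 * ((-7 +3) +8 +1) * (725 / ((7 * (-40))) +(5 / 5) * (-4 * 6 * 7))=-47765 / 28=-1705.89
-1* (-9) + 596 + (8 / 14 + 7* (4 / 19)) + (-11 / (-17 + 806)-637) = -3144839 / 104937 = -29.97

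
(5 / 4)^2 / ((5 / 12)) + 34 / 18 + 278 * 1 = 10211 / 36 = 283.64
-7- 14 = -21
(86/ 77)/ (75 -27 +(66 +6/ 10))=430/ 44121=0.01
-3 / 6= -1 / 2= -0.50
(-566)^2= 320356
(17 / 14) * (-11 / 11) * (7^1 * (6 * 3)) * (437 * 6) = -401166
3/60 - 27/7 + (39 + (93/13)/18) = 194323/5460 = 35.59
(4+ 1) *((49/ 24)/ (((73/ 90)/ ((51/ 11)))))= 187425/ 3212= 58.35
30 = 30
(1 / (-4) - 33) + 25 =-33 / 4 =-8.25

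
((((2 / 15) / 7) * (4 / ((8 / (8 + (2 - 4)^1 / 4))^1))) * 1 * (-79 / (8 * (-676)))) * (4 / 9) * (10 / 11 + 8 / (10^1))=3713 / 4684680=0.00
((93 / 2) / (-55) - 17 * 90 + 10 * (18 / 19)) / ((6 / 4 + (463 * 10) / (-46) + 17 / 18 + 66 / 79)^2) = -850308485557203 / 5299219336463690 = -0.16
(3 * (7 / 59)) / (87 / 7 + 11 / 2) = 294 / 14809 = 0.02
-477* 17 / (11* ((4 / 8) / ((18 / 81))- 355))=1908 / 913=2.09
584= 584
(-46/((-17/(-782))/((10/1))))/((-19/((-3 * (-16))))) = 1015680/19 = 53456.84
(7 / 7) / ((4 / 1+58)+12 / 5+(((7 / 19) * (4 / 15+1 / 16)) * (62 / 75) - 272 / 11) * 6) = -313500 / 26134027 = -0.01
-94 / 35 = -2.69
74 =74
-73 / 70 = -1.04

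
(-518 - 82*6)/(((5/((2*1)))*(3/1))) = -134.67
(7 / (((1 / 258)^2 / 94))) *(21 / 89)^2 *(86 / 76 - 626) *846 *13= -2522085403101951960 / 150499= -16758153895387.69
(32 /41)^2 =1024 /1681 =0.61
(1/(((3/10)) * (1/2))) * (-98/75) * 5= -392/9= -43.56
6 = 6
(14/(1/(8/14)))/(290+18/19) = 19/691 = 0.03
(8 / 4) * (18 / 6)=6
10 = 10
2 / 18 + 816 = 7345 / 9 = 816.11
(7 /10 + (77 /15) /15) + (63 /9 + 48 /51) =68723 /7650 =8.98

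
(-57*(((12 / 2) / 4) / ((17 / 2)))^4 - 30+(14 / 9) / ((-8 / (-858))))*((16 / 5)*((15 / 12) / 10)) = 68543039 / 1252815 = 54.71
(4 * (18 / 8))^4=6561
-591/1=-591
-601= -601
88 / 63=1.40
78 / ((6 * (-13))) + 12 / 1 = 11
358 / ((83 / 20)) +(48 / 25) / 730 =65336992 / 757375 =86.27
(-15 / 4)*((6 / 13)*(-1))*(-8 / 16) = -45 / 52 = -0.87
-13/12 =-1.08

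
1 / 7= 0.14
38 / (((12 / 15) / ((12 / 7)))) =570 / 7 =81.43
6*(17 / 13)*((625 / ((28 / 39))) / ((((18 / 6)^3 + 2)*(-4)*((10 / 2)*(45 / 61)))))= -25925 / 1624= -15.96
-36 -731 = -767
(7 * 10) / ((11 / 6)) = 420 / 11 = 38.18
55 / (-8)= -55 / 8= -6.88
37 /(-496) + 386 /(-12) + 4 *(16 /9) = -112181 /4464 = -25.13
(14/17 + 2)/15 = 16/85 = 0.19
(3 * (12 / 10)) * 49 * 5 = 882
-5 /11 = -0.45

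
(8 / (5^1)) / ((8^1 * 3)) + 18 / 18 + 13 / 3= 27 / 5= 5.40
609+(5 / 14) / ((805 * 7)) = 609.00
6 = 6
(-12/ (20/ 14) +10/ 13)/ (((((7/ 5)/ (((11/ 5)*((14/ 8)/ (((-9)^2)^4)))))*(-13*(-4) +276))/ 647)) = -0.00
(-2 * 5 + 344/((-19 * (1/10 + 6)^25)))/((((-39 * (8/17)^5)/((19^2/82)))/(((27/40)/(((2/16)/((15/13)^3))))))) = 6691353448886566195384244967798927823279138722135526513875/16491231041473641145517278965673879269317645682360352768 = 405.75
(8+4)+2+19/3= 20.33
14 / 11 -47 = -503 / 11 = -45.73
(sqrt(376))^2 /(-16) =-47 /2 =-23.50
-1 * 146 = -146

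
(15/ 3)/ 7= 5/ 7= 0.71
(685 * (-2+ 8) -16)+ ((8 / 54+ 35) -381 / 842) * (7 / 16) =1494689333 / 363744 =4109.18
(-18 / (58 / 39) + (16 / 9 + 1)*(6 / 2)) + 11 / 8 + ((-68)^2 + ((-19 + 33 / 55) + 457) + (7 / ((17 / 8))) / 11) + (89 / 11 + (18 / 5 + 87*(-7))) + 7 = 2909024267 / 650760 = 4470.20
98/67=1.46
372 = 372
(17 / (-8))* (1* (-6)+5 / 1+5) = -17 / 2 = -8.50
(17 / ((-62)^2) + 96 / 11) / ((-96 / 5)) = -1846055 / 4059264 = -0.45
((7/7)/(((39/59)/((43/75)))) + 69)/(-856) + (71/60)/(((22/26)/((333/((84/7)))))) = 38.73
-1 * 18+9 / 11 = -189 / 11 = -17.18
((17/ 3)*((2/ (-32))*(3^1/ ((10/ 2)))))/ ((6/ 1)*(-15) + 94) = -0.05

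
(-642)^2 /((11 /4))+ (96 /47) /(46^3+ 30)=3772291442784 /25169111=149877.82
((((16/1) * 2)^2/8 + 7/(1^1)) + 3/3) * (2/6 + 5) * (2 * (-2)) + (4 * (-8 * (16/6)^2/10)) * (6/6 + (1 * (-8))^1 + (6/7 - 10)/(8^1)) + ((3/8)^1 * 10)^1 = -2712.29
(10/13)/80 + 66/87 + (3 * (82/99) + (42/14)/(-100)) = 8019679/2488200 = 3.22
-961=-961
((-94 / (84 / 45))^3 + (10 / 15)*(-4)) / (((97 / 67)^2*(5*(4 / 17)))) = -80222501787851 / 1549097760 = -51786.60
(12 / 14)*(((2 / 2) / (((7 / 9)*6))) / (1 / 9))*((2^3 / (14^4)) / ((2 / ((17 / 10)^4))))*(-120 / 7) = -20295603 / 823543000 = -0.02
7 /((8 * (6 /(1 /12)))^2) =7 /331776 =0.00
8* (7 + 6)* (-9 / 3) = -312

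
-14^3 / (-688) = 3.99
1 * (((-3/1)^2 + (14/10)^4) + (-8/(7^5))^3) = 38103928678482518/2967225943714375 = 12.84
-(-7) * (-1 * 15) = -105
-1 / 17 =-0.06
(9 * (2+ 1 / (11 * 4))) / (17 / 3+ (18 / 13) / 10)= 3.14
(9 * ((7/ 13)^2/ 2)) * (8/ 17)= 1764/ 2873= 0.61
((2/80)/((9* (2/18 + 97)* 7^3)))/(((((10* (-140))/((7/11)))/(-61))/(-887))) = -54107/26380816000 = -0.00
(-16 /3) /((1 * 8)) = -2 /3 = -0.67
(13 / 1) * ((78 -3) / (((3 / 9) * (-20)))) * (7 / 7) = -585 / 4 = -146.25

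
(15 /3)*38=190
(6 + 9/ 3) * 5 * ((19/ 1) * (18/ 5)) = 3078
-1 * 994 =-994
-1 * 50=-50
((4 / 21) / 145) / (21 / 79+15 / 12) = 1264 / 1458555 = 0.00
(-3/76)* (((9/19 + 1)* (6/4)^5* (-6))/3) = 5103/5776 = 0.88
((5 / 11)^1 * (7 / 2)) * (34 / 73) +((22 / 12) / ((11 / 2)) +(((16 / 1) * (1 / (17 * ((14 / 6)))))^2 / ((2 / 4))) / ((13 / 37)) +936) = 415984472180 / 443480037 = 938.00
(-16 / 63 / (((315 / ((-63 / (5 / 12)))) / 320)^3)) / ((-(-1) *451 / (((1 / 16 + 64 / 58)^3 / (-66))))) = -5188498915328 / 105869600375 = -49.01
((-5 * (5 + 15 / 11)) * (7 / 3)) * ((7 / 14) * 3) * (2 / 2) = -1225 / 11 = -111.36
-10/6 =-5/3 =-1.67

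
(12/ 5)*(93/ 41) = 1116/ 205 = 5.44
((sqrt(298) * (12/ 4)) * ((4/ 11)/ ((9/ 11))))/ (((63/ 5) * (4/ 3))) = 5 * sqrt(298)/ 63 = 1.37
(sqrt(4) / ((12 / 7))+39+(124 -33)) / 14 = 787 / 84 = 9.37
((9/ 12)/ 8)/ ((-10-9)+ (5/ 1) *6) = 3/ 352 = 0.01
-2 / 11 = -0.18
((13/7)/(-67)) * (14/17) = -26/1139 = -0.02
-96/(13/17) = -1632/13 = -125.54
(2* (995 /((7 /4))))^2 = 63361600 /49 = 1293093.88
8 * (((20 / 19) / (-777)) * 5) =-800 / 14763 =-0.05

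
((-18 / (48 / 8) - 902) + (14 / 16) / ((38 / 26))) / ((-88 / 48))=412407 / 836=493.31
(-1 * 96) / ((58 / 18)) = -864 / 29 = -29.79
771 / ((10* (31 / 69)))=53199 / 310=171.61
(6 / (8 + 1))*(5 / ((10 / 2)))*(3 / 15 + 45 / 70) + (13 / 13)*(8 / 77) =769 / 1155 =0.67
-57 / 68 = -0.84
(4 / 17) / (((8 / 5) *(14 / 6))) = 15 / 238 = 0.06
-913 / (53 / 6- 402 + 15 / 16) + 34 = 683942 / 18827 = 36.33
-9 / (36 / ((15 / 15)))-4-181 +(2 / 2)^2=-737 / 4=-184.25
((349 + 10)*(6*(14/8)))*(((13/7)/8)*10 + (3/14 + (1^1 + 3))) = 197091/8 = 24636.38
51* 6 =306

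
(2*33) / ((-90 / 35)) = -77 / 3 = -25.67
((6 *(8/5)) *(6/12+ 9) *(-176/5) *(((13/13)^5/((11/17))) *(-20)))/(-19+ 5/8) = -1323008/245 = -5400.03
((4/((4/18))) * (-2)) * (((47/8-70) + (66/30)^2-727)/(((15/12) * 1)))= 2830626/125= 22645.01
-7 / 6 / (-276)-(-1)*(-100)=-165593 / 1656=-100.00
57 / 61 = 0.93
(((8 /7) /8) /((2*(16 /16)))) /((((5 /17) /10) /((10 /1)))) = 170 /7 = 24.29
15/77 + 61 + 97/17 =87573/1309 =66.90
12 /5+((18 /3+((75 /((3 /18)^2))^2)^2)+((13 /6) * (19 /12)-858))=19131875999695379 /360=53144099999153.83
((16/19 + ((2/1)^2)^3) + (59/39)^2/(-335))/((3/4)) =2510723924/29043495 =86.45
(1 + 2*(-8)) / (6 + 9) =-1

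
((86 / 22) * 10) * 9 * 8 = 30960 / 11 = 2814.55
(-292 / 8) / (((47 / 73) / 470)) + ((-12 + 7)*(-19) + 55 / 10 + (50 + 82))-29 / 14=-184902 / 7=-26414.57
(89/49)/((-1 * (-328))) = 89/16072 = 0.01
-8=-8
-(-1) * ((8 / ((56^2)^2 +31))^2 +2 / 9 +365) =317911807358227799 / 870461291823561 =365.22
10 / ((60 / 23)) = 23 / 6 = 3.83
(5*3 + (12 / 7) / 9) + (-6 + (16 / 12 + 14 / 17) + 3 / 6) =8459 / 714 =11.85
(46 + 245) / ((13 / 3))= 873 / 13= 67.15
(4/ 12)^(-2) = 9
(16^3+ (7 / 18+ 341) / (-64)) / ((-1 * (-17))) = 4712447 / 19584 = 240.63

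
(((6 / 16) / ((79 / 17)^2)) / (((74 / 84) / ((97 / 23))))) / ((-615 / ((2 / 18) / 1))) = -196231 / 13065283860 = -0.00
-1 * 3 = -3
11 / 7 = 1.57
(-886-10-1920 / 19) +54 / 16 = -151039 / 152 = -993.68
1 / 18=0.06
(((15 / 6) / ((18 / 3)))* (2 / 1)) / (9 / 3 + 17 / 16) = 0.21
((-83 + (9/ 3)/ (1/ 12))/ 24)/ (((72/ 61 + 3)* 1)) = -0.47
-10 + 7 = -3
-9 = -9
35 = 35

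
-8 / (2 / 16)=-64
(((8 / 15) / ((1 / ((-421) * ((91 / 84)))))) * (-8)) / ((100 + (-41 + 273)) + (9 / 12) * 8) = 3368 / 585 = 5.76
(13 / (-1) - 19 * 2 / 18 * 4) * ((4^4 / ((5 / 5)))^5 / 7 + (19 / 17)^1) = -400833072306525 / 119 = -3368345145432.98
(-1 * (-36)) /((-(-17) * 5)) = 36 /85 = 0.42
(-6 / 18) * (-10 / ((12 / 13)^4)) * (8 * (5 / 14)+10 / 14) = 3570125 / 217728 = 16.40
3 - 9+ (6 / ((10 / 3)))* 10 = 12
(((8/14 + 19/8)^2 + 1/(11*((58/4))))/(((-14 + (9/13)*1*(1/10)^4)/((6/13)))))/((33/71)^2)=-27382229954375/20653450787046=-1.33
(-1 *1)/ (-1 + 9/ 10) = 10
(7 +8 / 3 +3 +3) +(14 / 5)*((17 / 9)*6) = 237 / 5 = 47.40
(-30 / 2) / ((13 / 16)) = -240 / 13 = -18.46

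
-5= -5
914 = 914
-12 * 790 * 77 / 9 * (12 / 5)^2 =-2335872 / 5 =-467174.40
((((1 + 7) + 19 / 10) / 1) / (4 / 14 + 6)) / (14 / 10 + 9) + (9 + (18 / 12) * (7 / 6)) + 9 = 8279 / 416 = 19.90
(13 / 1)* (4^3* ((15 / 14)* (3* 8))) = 21394.29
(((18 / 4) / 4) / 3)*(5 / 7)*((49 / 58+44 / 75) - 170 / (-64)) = 284507 / 259840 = 1.09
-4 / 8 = -1 / 2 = -0.50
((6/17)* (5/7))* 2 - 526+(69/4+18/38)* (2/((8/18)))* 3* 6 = 910.12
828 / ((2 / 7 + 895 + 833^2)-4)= 966 / 810577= 0.00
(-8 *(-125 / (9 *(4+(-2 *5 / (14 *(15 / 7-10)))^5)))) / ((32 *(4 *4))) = 4026275 / 74212416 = 0.05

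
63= 63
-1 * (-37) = 37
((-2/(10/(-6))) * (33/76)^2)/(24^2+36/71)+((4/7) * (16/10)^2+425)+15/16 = 327468641683/766186400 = 427.40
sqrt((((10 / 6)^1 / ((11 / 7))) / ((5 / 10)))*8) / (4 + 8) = sqrt(1155) / 99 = 0.34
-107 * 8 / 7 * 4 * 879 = -3009696 / 7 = -429956.57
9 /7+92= 653 /7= 93.29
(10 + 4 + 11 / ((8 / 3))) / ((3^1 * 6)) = 145 / 144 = 1.01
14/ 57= 0.25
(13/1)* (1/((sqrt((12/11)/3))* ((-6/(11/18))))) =-143* sqrt(11)/216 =-2.20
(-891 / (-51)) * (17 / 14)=21.21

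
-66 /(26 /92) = -233.54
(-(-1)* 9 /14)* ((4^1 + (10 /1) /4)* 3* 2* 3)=1053 /14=75.21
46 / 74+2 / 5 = 189 / 185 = 1.02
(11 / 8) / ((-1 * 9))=-11 / 72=-0.15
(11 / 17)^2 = 121 / 289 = 0.42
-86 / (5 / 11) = -946 / 5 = -189.20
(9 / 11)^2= 81 / 121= 0.67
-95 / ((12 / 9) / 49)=-13965 / 4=-3491.25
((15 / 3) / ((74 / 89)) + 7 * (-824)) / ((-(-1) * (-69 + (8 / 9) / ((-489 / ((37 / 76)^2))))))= 677427036507 / 8112264319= 83.51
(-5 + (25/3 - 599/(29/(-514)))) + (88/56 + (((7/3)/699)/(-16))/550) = 39789609260179/3746080800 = 10621.66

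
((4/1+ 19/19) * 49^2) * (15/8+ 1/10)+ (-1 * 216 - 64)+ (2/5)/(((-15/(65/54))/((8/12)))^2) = 55340430259/2361960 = 23429.88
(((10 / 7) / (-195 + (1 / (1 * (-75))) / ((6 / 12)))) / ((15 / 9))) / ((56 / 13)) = -2925 / 2866892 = -0.00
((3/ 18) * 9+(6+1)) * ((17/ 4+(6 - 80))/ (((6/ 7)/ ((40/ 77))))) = -7905/ 22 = -359.32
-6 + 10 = 4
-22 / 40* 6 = -33 / 10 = -3.30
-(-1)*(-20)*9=-180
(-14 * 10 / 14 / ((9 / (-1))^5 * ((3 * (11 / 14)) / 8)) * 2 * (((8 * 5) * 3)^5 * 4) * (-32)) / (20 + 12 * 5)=-367001600000 / 8019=-45766504.55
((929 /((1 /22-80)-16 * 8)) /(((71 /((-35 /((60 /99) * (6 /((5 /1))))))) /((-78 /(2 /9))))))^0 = 1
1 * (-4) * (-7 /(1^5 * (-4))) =-7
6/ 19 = 0.32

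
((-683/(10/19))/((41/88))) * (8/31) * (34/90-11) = 2183458112/285975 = 7635.14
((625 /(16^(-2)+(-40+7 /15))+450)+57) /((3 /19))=472207323 /151793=3110.86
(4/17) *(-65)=-260/17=-15.29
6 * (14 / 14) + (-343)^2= 117655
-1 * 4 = -4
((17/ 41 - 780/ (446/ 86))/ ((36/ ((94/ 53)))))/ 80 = -64453403/ 697793760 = -0.09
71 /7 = 10.14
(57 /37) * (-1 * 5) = -285 /37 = -7.70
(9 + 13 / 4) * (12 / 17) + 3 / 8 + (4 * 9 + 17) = 8435 / 136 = 62.02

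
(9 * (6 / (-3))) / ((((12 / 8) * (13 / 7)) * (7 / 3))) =-36 / 13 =-2.77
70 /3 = 23.33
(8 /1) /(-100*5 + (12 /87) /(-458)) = -26564 /1660251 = -0.02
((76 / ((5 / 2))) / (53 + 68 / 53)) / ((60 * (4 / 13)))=13091 / 431550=0.03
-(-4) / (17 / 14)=56 / 17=3.29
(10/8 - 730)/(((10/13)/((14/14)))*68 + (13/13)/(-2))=-37895/2694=-14.07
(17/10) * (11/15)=187/150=1.25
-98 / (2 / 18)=-882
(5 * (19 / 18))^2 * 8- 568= -27958 / 81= -345.16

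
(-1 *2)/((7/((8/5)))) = -16/35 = -0.46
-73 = -73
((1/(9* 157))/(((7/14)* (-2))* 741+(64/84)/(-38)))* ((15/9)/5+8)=-3325/417777471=-0.00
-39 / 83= -0.47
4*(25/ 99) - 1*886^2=-77714504/ 99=-784994.99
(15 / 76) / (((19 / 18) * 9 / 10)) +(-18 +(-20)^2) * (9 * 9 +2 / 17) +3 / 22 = 4183717337 / 135014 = 30987.29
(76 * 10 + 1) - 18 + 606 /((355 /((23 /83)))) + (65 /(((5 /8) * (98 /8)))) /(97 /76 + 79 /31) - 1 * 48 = 9076945610547 /13009946635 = 697.69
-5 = -5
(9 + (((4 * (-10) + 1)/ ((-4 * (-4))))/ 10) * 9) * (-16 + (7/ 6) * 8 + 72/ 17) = -16.55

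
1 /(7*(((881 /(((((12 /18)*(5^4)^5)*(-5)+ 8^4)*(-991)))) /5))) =4725456237732081710 /18501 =255416260620079.01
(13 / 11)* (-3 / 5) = -39 / 55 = -0.71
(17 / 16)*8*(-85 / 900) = -289 / 360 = -0.80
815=815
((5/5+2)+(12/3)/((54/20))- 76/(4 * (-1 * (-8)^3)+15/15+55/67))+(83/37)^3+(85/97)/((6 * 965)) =55321848215307505/3516322489230438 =15.73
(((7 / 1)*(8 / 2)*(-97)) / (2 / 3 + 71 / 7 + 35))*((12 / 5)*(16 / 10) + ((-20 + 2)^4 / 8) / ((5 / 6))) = -933815.68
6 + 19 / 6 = 55 / 6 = 9.17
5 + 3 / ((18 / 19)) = 49 / 6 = 8.17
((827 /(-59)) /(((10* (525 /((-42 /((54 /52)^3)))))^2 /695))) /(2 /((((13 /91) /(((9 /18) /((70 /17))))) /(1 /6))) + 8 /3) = -142043180794112 /842881701380625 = -0.17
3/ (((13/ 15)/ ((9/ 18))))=45/ 26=1.73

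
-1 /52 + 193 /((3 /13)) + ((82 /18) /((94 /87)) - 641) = 1462957 /7332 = 199.53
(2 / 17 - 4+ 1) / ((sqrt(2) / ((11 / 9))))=-539 * sqrt(2) / 306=-2.49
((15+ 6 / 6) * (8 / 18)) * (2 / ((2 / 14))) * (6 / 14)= 128 / 3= 42.67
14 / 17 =0.82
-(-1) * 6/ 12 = 1/ 2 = 0.50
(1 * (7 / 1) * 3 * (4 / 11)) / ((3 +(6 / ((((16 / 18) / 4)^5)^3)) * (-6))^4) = 126100789566373888 / 43230676782748054387068924270146602065195418684474114977185625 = 0.00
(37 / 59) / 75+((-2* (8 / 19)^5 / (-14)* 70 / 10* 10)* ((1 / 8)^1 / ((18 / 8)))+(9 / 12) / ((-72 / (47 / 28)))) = -52172843381 / 29451711945600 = -0.00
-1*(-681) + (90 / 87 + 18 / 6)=19866 / 29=685.03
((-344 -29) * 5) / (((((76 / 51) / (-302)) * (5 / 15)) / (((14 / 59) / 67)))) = 4015.73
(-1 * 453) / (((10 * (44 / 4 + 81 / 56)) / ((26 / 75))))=-109928 / 87125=-1.26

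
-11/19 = -0.58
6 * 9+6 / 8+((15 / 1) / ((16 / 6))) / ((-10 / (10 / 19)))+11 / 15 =125827 / 2280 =55.19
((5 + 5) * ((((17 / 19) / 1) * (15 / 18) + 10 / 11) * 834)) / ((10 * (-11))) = -288425 / 2299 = -125.46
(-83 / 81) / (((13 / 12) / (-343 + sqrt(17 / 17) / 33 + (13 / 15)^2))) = 281201012 / 868725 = 323.69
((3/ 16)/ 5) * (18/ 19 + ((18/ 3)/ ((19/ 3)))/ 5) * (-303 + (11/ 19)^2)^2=241748239041/ 61902475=3905.31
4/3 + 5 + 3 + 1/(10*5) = 1403/150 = 9.35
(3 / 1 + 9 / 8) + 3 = 57 / 8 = 7.12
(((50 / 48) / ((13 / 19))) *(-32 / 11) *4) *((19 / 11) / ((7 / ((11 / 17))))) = -144400 / 51051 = -2.83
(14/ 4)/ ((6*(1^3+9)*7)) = 1/ 120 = 0.01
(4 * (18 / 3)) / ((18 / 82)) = 328 / 3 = 109.33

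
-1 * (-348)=348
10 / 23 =0.43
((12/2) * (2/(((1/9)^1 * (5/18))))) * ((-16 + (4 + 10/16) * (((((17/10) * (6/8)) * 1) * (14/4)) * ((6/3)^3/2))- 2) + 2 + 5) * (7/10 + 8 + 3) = 325506519/1000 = 325506.52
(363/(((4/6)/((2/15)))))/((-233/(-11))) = 3993/1165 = 3.43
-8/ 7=-1.14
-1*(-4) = 4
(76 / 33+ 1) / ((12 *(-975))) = -109 / 386100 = -0.00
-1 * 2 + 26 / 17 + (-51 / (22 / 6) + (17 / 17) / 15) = -40148 / 2805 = -14.31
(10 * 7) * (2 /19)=140 /19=7.37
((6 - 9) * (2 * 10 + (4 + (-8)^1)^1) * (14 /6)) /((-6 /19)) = 1064 /3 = 354.67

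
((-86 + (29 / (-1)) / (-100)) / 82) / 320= -8571 / 2624000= -0.00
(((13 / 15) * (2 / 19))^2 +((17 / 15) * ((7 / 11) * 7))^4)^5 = 158658687809627468306140161229123933240682686928727659490077336075103901 / 1371560261769551465914500179017896562920703983306884765625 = 115677518685857.92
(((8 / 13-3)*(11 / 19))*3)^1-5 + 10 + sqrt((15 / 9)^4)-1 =5860 / 2223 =2.64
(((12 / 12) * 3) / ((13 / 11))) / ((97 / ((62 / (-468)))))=-341 / 98358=-0.00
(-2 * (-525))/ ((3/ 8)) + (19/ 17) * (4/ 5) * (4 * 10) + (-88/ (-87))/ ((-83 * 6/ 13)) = 1044320180/ 368271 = 2835.74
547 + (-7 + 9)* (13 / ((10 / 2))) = 2761 / 5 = 552.20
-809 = -809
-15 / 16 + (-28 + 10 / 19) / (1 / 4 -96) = -75747 / 116432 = -0.65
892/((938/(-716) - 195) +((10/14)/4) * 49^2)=638672/166427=3.84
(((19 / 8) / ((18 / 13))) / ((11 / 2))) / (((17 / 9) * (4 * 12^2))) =247 / 861696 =0.00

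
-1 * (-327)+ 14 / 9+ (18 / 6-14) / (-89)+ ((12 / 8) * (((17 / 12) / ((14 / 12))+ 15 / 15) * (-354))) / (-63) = 27265685 / 78498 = 347.34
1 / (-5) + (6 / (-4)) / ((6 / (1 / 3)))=-17 / 60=-0.28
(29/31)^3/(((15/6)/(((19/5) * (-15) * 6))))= -111.99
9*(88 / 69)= 264 / 23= 11.48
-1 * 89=-89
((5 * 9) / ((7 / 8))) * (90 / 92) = 8100 / 161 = 50.31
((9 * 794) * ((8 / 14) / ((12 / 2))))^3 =108122295744 / 343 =315225352.02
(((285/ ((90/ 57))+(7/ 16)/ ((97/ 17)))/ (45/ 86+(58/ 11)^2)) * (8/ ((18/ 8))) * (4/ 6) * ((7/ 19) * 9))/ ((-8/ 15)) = -93.95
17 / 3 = 5.67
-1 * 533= -533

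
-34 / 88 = -17 / 44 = -0.39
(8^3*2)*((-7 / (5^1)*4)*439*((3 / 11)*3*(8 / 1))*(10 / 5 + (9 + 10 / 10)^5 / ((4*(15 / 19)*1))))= -521821650348.22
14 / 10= 7 / 5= 1.40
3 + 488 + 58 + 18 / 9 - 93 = 458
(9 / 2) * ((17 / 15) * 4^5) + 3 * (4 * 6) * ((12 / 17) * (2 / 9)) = 444864 / 85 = 5233.69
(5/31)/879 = 5/27249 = 0.00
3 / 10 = 0.30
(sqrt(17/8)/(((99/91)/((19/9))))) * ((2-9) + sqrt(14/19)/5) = 91 * sqrt(34) * (-665 + sqrt(266))/17820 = -19.32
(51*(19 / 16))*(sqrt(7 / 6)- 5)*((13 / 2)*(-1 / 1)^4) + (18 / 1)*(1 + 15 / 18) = -61929 / 32 + 4199*sqrt(42) / 64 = -1510.08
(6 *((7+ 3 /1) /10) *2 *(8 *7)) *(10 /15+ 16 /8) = 1792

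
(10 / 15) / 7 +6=128 / 21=6.10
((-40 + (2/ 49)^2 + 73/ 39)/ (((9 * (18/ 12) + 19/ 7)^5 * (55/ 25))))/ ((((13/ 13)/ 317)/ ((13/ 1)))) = -1267539310240/ 19890386666931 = -0.06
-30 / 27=-10 / 9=-1.11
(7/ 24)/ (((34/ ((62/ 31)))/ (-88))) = -77/ 51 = -1.51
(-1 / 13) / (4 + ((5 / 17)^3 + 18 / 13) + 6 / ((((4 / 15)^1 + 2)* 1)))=-4913 / 514600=-0.01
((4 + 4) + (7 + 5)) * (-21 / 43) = -9.77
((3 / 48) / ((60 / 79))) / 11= 79 / 10560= 0.01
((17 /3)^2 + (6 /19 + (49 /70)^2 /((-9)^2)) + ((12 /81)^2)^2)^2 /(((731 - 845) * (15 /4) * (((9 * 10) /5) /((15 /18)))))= -1072514370550444266481 /9414715166914649940000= -0.11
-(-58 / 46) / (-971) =-29 / 22333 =-0.00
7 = 7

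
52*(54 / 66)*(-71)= -33228 / 11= -3020.73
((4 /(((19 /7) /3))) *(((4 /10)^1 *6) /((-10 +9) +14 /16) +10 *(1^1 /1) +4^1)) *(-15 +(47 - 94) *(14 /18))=337792 /285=1185.24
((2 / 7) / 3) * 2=4 / 21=0.19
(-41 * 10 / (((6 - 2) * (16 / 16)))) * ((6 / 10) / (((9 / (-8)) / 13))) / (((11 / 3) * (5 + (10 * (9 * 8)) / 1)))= 2132 / 7975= 0.27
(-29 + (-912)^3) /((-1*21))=758550557 /21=36121455.10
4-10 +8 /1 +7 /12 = 2.58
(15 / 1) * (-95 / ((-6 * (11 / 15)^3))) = 602.23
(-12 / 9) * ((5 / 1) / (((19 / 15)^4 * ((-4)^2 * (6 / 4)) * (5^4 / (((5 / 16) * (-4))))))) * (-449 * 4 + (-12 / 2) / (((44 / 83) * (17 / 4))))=-37839375 / 97480108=-0.39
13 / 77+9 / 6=1.67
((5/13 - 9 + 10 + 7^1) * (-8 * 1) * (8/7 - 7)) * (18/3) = 214512/91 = 2357.27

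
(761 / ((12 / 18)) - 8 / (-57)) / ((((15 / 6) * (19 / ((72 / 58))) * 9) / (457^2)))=108724283212 / 157035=692357.01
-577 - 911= -1488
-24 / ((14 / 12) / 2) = -41.14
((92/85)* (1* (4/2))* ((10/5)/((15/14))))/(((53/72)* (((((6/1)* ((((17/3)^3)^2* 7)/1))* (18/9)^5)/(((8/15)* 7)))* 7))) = 178848/2718493708625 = 0.00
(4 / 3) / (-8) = -1 / 6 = -0.17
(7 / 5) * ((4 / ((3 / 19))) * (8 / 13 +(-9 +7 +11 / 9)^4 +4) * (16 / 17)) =3616518976 / 21749715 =166.28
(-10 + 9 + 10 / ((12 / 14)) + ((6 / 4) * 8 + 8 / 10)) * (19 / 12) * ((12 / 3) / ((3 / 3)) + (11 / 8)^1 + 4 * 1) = 1045 / 3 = 348.33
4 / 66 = 2 / 33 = 0.06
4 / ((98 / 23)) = 46 / 49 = 0.94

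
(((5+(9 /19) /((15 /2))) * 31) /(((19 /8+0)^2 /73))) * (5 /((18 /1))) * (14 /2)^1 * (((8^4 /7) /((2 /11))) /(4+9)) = 60361342976 /61731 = 977812.49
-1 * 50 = -50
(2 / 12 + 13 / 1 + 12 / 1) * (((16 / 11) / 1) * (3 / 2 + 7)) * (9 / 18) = 5134 / 33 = 155.58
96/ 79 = 1.22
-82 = -82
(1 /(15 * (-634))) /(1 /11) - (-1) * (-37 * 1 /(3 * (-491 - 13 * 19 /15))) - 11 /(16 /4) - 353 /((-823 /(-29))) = -225878890979 /14894267190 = -15.17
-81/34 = -2.38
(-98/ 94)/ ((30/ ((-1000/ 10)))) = 490/ 141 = 3.48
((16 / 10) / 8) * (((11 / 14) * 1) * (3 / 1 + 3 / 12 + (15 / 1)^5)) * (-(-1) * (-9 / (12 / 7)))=-100237929 / 160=-626487.06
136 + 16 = 152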